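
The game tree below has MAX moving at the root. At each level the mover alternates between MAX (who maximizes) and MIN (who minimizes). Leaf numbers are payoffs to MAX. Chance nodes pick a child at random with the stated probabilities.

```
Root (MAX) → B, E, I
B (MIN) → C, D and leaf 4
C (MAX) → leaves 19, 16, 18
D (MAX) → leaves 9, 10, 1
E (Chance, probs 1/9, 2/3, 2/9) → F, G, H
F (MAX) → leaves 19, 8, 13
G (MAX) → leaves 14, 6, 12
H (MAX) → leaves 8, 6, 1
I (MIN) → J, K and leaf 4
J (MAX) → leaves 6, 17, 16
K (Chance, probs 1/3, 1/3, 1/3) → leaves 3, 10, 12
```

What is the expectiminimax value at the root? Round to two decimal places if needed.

C (MAX): max(19, 16, 18) = 19
D (MAX): max(9, 10, 1) = 10
B (MIN): min(19, 10, 4) = 4
F (MAX): max(19, 8, 13) = 19
G (MAX): max(14, 6, 12) = 14
H (MAX): max(8, 6, 1) = 8
E (Chance): 1/9·19 + 2/3·14 + 2/9·8 = 13.22
J (MAX): max(6, 17, 16) = 17
K (Chance): 1/3·3 + 1/3·10 + 1/3·12 = 8.33
I (MIN): min(17, 8.33, 4) = 4
Root (MAX): max(4, 13.22, 4) = 13.22

13.22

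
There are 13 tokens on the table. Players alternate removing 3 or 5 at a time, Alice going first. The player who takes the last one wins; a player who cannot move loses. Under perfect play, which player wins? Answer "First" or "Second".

First

i:   0  1  2  3  4  5  6  7  8  9 10 11 12 13
     L  L  L  W  W  W  W  W  L  L  L  W  W  W
Position 13 is W, so the first player wins.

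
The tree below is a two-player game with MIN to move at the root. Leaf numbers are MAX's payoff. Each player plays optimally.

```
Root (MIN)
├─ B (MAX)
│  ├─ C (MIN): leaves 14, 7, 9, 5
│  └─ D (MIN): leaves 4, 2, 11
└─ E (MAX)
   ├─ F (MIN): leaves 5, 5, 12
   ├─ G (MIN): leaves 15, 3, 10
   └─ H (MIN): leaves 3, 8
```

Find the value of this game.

5

C (MIN): min(14, 7, 9, 5) = 5
D (MIN): min(4, 2, 11) = 2
B (MAX): max(5, 2) = 5
F (MIN): min(5, 5, 12) = 5
G (MIN): min(15, 3, 10) = 3
H (MIN): min(3, 8) = 3
E (MAX): max(5, 3, 3) = 5
Root (MIN): min(5, 5) = 5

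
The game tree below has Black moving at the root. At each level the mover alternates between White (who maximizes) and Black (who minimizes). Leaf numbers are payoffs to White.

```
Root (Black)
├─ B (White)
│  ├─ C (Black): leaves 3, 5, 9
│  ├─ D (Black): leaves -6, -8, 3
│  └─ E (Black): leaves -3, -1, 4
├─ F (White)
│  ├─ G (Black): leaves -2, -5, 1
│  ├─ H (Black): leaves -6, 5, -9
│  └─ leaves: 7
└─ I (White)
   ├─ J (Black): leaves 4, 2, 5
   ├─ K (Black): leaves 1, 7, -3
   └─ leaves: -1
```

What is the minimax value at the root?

C (Black): min(3, 5, 9) = 3
D (Black): min(-6, -8, 3) = -8
E (Black): min(-3, -1, 4) = -3
B (White): max(3, -8, -3) = 3
G (Black): min(-2, -5, 1) = -5
H (Black): min(-6, 5, -9) = -9
F (White): max(-5, -9, 7) = 7
J (Black): min(4, 2, 5) = 2
K (Black): min(1, 7, -3) = -3
I (White): max(2, -3, -1) = 2
Root (Black): min(3, 7, 2) = 2

2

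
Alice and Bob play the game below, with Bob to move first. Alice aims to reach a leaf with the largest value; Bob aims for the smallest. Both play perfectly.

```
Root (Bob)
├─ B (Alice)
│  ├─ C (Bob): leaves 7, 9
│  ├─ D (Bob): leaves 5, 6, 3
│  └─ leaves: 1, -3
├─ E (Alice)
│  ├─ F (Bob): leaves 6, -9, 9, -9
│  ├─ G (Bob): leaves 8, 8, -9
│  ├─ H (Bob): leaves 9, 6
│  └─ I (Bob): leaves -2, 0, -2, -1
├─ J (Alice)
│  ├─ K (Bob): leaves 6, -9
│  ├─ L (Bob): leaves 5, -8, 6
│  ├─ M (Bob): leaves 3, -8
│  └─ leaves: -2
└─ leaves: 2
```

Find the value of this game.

-2

C (Bob): min(7, 9) = 7
D (Bob): min(5, 6, 3) = 3
B (Alice): max(7, 3, 1, -3) = 7
F (Bob): min(6, -9, 9, -9) = -9
G (Bob): min(8, 8, -9) = -9
H (Bob): min(9, 6) = 6
I (Bob): min(-2, 0, -2, -1) = -2
E (Alice): max(-9, -9, 6, -2) = 6
K (Bob): min(6, -9) = -9
L (Bob): min(5, -8, 6) = -8
M (Bob): min(3, -8) = -8
J (Alice): max(-9, -8, -8, -2) = -2
Root (Bob): min(7, 6, -2, 2) = -2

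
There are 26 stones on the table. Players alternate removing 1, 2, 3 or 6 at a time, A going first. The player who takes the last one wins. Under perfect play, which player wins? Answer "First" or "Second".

First

Compute winning (W) and losing (L) positions by backward induction:
i:   0  1  2  3  4  5  6  7  8  9 10 11 12 13 14 15 16 17 18 19 20 21 22 23 24 25 26
     L  W  W  W  L  W  W  W  L  W  W  W  L  W  W  W  L  W  W  W  L  W  W  W  L  W  W
Position 26 is W, so the first player wins.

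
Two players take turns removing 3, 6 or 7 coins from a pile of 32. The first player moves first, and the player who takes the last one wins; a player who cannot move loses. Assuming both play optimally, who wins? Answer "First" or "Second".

Second

Positions where the player to move wins (W) vs loses (L):
i:   0  1  2  3  4  5  6  7  8  9 10 11 12 13 14 15 16 17 18 19 20 21 22 23 24 25 26 27 28 29 30 31 32
     L  L  L  W  W  W  W  W  W  W  L  L  L  W  W  W  W  W  W  W  L  L  L  W  W  W  W  W  W  W  L  L  L
Position 32 is L, so the second player wins.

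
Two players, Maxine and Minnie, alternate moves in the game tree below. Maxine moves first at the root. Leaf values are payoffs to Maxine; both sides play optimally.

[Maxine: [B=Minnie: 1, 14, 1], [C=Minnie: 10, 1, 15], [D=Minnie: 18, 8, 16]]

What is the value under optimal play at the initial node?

B (Minnie): min(1, 14, 1) = 1
C (Minnie): min(10, 1, 15) = 1
D (Minnie): min(18, 8, 16) = 8
Root (Maxine): max(1, 1, 8) = 8

8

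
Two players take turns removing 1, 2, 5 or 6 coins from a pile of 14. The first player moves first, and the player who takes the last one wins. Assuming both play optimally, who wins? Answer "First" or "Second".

Second

W/L table (W = player to move can force a win):
i:   0  1  2  3  4  5  6  7  8  9 10 11 12 13 14
     L  W  W  L  W  W  W  L  W  W  L  W  W  W  L
Position 14 is L, so the second player wins.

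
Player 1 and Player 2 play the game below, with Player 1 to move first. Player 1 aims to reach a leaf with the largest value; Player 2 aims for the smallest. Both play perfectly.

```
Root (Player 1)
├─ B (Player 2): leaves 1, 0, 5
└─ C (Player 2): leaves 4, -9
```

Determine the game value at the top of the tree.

B (Player 2): min(1, 0, 5) = 0
C (Player 2): min(4, -9) = -9
Root (Player 1): max(0, -9) = 0

0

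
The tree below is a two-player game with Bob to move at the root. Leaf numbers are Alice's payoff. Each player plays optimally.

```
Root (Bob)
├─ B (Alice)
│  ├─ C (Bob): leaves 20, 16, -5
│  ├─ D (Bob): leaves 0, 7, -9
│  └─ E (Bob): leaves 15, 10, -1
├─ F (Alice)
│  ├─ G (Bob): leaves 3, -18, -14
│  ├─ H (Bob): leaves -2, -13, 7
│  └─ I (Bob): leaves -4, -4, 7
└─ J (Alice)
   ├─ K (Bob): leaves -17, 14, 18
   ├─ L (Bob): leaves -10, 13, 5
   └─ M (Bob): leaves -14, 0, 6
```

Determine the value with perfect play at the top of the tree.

C (Bob): min(20, 16, -5) = -5
D (Bob): min(0, 7, -9) = -9
E (Bob): min(15, 10, -1) = -1
B (Alice): max(-5, -9, -1) = -1
G (Bob): min(3, -18, -14) = -18
H (Bob): min(-2, -13, 7) = -13
I (Bob): min(-4, -4, 7) = -4
F (Alice): max(-18, -13, -4) = -4
K (Bob): min(-17, 14, 18) = -17
L (Bob): min(-10, 13, 5) = -10
M (Bob): min(-14, 0, 6) = -14
J (Alice): max(-17, -10, -14) = -10
Root (Bob): min(-1, -4, -10) = -10

-10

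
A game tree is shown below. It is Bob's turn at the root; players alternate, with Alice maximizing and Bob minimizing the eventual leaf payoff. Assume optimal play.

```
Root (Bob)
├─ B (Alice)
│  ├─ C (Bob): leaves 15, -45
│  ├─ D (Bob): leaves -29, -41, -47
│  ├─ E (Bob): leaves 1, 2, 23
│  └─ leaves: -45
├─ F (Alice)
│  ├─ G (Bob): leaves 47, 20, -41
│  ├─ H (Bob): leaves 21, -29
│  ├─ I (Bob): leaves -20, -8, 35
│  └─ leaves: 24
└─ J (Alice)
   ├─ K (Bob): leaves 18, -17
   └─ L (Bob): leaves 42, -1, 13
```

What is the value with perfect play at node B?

1

C: min(15, -45) = -45
D: min(-29, -41, -47) = -47
E: min(1, 2, 23) = 1
B: max(-45, -47, 1, -45) = 1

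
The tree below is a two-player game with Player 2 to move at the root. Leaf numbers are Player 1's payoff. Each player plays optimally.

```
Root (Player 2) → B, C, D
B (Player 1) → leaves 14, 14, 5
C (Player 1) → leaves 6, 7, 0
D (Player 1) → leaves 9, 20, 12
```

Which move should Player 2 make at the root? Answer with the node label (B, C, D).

C

B (Player 1): max(14, 14, 5) = 14
C (Player 1): max(6, 7, 0) = 7
D (Player 1): max(9, 20, 12) = 20
Root (Player 2): min(14, 7, 20) = 7
Player 2 picks the child with the lowest value: C (value 7).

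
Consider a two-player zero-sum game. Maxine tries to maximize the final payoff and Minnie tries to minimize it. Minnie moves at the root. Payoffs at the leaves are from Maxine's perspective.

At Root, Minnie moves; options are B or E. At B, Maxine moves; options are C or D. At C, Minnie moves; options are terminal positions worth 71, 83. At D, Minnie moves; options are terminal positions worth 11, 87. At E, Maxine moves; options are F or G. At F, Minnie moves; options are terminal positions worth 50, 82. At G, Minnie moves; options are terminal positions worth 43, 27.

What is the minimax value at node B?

C: min(71, 83) = 71
D: min(11, 87) = 11
B: max(71, 11) = 71

71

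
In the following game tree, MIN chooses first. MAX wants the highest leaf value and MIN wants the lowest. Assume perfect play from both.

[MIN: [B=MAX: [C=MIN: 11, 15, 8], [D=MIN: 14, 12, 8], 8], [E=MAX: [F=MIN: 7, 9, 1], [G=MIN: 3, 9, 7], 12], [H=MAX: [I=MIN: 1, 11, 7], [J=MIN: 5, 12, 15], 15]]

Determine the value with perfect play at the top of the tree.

C (MIN): min(11, 15, 8) = 8
D (MIN): min(14, 12, 8) = 8
B (MAX): max(8, 8, 8) = 8
F (MIN): min(7, 9, 1) = 1
G (MIN): min(3, 9, 7) = 3
E (MAX): max(1, 3, 12) = 12
I (MIN): min(1, 11, 7) = 1
J (MIN): min(5, 12, 15) = 5
H (MAX): max(1, 5, 15) = 15
Root (MIN): min(8, 12, 15) = 8

8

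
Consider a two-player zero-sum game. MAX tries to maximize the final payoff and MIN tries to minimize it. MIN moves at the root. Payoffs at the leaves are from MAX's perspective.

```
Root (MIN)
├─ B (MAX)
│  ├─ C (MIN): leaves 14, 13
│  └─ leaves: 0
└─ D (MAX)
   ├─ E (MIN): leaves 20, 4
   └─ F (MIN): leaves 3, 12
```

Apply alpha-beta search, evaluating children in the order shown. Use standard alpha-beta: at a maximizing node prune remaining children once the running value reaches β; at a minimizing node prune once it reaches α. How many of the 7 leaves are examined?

C [α=-∞,β=+∞]: v=13
B [α=-∞,β=+∞]: v=13
E [α=-∞,β=13]: v=4
F [α=4,β=13]: v=3 after child 1 ≤ α → α-cutoff, skip 1
D [α=-∞,β=13]: v=4
Root [α=-∞,β=+∞]: v=4
Leaves evaluated: 6 of 7.

6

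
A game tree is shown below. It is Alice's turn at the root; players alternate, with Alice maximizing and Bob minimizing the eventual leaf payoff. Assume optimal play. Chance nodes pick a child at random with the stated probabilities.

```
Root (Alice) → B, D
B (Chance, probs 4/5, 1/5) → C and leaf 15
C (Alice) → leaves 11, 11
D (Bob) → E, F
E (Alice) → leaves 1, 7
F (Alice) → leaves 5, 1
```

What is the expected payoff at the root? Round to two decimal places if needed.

C (Alice): max(11, 11) = 11
B (Chance): 4/5·11 + 1/5·15 = 11.8
E (Alice): max(1, 7) = 7
F (Alice): max(5, 1) = 5
D (Bob): min(7, 5) = 5
Root (Alice): max(11.8, 5) = 11.8

11.8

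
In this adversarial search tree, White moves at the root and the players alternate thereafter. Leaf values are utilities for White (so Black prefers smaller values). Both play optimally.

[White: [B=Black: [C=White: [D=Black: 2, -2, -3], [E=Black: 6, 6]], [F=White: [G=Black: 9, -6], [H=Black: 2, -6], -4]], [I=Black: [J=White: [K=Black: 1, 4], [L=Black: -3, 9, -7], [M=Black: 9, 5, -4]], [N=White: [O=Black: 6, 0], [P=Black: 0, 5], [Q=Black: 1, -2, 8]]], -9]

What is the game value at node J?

1

K: min(1, 4) = 1
L: min(-3, 9, -7) = -7
M: min(9, 5, -4) = -4
J: max(1, -7, -4) = 1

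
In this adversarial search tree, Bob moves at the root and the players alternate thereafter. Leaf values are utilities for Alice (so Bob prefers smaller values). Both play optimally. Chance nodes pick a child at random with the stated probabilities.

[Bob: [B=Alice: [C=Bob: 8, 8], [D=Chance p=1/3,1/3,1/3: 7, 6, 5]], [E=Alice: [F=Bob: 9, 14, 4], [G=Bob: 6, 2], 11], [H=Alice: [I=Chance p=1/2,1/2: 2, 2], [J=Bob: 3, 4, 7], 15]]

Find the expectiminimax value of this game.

C (Bob): min(8, 8) = 8
D (Chance): 1/3·7 + 1/3·6 + 1/3·5 = 6
B (Alice): max(8, 6) = 8
F (Bob): min(9, 14, 4) = 4
G (Bob): min(6, 2) = 2
E (Alice): max(4, 2, 11) = 11
I (Chance): 1/2·2 + 1/2·2 = 2
J (Bob): min(3, 4, 7) = 3
H (Alice): max(2, 3, 15) = 15
Root (Bob): min(8, 11, 15) = 8

8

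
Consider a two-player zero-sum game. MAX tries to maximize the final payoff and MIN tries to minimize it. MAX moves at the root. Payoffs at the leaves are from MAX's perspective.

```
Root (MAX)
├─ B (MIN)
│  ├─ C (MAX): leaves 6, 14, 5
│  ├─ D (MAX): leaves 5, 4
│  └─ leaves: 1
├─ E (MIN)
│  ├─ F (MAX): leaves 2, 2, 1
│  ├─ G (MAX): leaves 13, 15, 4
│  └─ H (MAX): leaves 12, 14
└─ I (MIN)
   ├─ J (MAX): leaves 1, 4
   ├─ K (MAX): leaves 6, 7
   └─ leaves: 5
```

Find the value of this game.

C (MAX): max(6, 14, 5) = 14
D (MAX): max(5, 4) = 5
B (MIN): min(14, 5, 1) = 1
F (MAX): max(2, 2, 1) = 2
G (MAX): max(13, 15, 4) = 15
H (MAX): max(12, 14) = 14
E (MIN): min(2, 15, 14) = 2
J (MAX): max(1, 4) = 4
K (MAX): max(6, 7) = 7
I (MIN): min(4, 7, 5) = 4
Root (MAX): max(1, 2, 4) = 4

4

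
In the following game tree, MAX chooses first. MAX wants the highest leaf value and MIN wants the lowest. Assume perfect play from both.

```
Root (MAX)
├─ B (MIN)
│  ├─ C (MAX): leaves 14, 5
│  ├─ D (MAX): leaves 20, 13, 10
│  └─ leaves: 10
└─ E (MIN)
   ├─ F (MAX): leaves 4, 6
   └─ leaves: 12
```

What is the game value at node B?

10

C: max(14, 5) = 14
D: max(20, 13, 10) = 20
B: min(14, 20, 10) = 10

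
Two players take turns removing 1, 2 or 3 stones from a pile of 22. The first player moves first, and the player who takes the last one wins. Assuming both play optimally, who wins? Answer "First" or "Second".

Compute winning (W) and losing (L) positions by backward induction:
i:   0  1  2  3  4  5  6  7  8  9 10 11 12 13 14 15 16 17 18 19 20 21 22
     L  W  W  W  L  W  W  W  L  W  W  W  L  W  W  W  L  W  W  W  L  W  W
Position 22 is W, so the first player wins.

First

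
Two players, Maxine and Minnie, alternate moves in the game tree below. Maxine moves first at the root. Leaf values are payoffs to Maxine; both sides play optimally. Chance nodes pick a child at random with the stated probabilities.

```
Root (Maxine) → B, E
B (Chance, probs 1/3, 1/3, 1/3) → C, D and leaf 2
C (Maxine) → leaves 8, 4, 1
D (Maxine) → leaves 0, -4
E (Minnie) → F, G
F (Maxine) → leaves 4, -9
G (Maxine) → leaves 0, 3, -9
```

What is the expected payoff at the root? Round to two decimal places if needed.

C (Maxine): max(8, 4, 1) = 8
D (Maxine): max(0, -4) = 0
B (Chance): 1/3·8 + 1/3·0 + 1/3·2 = 3.33
F (Maxine): max(4, -9) = 4
G (Maxine): max(0, 3, -9) = 3
E (Minnie): min(4, 3) = 3
Root (Maxine): max(3.33, 3) = 3.33

3.33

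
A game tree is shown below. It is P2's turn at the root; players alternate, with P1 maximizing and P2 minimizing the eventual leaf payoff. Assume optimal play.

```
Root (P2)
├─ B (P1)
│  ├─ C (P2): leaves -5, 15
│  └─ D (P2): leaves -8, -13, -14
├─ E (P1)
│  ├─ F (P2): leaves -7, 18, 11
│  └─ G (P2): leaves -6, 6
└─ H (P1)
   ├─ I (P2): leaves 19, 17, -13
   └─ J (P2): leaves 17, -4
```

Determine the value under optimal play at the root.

-6

C (P2): min(-5, 15) = -5
D (P2): min(-8, -13, -14) = -14
B (P1): max(-5, -14) = -5
F (P2): min(-7, 18, 11) = -7
G (P2): min(-6, 6) = -6
E (P1): max(-7, -6) = -6
I (P2): min(19, 17, -13) = -13
J (P2): min(17, -4) = -4
H (P1): max(-13, -4) = -4
Root (P2): min(-5, -6, -4) = -6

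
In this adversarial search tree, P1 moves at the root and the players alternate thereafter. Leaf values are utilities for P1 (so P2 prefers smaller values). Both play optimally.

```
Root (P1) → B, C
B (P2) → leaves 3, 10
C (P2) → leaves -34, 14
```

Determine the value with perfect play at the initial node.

3

B (P2): min(3, 10) = 3
C (P2): min(-34, 14) = -34
Root (P1): max(3, -34) = 3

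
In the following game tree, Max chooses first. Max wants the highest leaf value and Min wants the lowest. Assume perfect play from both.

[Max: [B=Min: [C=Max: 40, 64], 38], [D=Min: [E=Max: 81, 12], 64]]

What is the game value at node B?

38

C: max(40, 64) = 64
B: min(64, 38) = 38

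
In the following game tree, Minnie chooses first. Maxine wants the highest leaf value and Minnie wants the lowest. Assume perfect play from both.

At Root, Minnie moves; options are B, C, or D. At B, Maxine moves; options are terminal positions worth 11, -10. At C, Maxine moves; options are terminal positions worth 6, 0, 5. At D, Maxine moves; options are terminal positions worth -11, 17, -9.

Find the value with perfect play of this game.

6

B (Maxine): max(11, -10) = 11
C (Maxine): max(6, 0, 5) = 6
D (Maxine): max(-11, 17, -9) = 17
Root (Minnie): min(11, 6, 17) = 6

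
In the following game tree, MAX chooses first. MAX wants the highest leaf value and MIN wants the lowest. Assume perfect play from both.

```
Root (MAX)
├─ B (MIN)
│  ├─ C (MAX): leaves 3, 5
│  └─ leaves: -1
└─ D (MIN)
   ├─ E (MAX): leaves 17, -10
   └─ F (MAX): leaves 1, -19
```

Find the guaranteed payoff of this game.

C (MAX): max(3, 5) = 5
B (MIN): min(5, -1) = -1
E (MAX): max(17, -10) = 17
F (MAX): max(1, -19) = 1
D (MIN): min(17, 1) = 1
Root (MAX): max(-1, 1) = 1

1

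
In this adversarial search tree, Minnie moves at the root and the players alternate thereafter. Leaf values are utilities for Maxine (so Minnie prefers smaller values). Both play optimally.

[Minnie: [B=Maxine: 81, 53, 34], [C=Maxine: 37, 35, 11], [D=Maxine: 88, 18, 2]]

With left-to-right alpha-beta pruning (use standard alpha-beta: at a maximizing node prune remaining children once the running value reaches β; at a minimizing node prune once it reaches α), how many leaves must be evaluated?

B [α=-∞,β=+∞]: v=81
C [α=-∞,β=81]: v=37
D [α=-∞,β=37]: v=88 after child 1 ≥ β → β-cutoff, skip 2
Root [α=-∞,β=+∞]: v=37
Leaves evaluated: 7 of 9.

7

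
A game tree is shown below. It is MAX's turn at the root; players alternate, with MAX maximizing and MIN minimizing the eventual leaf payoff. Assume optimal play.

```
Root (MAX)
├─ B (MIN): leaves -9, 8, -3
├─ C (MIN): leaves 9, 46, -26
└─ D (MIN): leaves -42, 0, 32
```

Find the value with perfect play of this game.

-9

B (MIN): min(-9, 8, -3) = -9
C (MIN): min(9, 46, -26) = -26
D (MIN): min(-42, 0, 32) = -42
Root (MAX): max(-9, -26, -42) = -9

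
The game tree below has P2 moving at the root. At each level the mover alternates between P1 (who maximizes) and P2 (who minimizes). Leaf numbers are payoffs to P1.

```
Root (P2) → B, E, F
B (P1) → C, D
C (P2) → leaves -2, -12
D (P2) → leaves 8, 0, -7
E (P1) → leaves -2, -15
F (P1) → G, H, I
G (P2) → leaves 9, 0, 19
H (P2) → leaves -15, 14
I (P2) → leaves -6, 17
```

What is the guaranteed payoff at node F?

0

G: min(9, 0, 19) = 0
H: min(-15, 14) = -15
I: min(-6, 17) = -6
F: max(0, -15, -6) = 0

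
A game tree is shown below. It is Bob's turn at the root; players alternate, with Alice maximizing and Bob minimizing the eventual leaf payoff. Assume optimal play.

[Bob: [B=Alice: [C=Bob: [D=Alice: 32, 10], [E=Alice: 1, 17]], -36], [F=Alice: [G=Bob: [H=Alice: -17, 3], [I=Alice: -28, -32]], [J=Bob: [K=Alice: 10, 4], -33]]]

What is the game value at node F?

-28

H: max(-17, 3) = 3
I: max(-28, -32) = -28
G: min(3, -28) = -28
K: max(10, 4) = 10
J: min(10, -33) = -33
F: max(-28, -33) = -28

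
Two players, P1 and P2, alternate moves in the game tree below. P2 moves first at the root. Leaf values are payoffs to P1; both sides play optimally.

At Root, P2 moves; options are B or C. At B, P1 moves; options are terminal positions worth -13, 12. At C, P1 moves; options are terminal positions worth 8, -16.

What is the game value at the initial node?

B (P1): max(-13, 12) = 12
C (P1): max(8, -16) = 8
Root (P2): min(12, 8) = 8

8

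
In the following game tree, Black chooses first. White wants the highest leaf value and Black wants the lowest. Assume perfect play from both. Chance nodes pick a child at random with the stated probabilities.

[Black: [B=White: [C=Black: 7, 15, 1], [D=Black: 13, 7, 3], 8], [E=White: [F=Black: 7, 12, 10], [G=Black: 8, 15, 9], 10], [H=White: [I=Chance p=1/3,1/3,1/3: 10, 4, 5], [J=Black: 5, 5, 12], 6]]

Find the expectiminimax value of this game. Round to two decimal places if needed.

C (Black): min(7, 15, 1) = 1
D (Black): min(13, 7, 3) = 3
B (White): max(1, 3, 8) = 8
F (Black): min(7, 12, 10) = 7
G (Black): min(8, 15, 9) = 8
E (White): max(7, 8, 10) = 10
I (Chance): 1/3·10 + 1/3·4 + 1/3·5 = 6.33
J (Black): min(5, 5, 12) = 5
H (White): max(6.33, 5, 6) = 6.33
Root (Black): min(8, 10, 6.33) = 6.33

6.33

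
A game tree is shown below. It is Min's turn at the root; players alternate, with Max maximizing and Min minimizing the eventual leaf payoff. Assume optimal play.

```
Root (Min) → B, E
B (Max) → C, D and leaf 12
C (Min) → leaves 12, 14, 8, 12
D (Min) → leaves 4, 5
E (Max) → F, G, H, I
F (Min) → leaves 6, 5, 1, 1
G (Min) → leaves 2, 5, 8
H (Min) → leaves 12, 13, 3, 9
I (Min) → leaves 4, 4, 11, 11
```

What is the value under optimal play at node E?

F: min(6, 5, 1, 1) = 1
G: min(2, 5, 8) = 2
H: min(12, 13, 3, 9) = 3
I: min(4, 4, 11, 11) = 4
E: max(1, 2, 3, 4) = 4

4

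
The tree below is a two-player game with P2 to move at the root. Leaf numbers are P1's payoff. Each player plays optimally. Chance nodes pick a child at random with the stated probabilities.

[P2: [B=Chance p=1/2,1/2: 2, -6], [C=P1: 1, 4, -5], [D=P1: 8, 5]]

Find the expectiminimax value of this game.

B (Chance): 1/2·2 + 1/2·-6 = -2
C (P1): max(1, 4, -5) = 4
D (P1): max(8, 5) = 8
Root (P2): min(-2, 4, 8) = -2

-2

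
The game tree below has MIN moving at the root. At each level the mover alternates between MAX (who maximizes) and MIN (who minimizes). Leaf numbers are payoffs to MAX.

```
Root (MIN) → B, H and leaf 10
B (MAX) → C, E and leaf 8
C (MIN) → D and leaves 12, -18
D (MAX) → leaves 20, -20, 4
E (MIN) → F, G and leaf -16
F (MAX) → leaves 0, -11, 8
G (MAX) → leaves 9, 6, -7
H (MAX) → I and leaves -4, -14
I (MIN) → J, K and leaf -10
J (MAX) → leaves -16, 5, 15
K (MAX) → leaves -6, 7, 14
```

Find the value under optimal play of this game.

-4

D (MAX): max(20, -20, 4) = 20
C (MIN): min(20, 12, -18) = -18
F (MAX): max(0, -11, 8) = 8
G (MAX): max(9, 6, -7) = 9
E (MIN): min(8, 9, -16) = -16
B (MAX): max(-18, -16, 8) = 8
J (MAX): max(-16, 5, 15) = 15
K (MAX): max(-6, 7, 14) = 14
I (MIN): min(15, 14, -10) = -10
H (MAX): max(-10, -4, -14) = -4
Root (MIN): min(8, -4, 10) = -4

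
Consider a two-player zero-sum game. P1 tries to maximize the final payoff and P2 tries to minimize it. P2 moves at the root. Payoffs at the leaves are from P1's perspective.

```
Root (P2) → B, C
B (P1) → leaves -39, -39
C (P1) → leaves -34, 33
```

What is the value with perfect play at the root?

-39

B (P1): max(-39, -39) = -39
C (P1): max(-34, 33) = 33
Root (P2): min(-39, 33) = -39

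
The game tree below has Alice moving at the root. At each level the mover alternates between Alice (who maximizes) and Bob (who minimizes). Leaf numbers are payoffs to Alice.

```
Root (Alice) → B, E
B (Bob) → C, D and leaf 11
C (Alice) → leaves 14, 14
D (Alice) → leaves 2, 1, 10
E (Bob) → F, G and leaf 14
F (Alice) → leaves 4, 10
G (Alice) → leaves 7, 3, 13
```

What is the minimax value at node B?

C: max(14, 14) = 14
D: max(2, 1, 10) = 10
B: min(14, 10, 11) = 10

10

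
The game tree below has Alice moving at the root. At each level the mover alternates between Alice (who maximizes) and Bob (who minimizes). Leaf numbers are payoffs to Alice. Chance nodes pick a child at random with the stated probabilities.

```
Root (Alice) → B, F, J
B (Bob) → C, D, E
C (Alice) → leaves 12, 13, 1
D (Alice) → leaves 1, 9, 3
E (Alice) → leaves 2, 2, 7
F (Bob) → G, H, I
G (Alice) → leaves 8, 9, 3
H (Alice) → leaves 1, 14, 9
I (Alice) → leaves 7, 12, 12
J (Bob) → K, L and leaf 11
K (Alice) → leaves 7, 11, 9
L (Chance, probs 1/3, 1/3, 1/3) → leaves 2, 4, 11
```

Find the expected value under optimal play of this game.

9

C (Alice): max(12, 13, 1) = 13
D (Alice): max(1, 9, 3) = 9
E (Alice): max(2, 2, 7) = 7
B (Bob): min(13, 9, 7) = 7
G (Alice): max(8, 9, 3) = 9
H (Alice): max(1, 14, 9) = 14
I (Alice): max(7, 12, 12) = 12
F (Bob): min(9, 14, 12) = 9
K (Alice): max(7, 11, 9) = 11
L (Chance): 1/3·2 + 1/3·4 + 1/3·11 = 5.67
J (Bob): min(11, 5.67, 11) = 5.67
Root (Alice): max(7, 9, 5.67) = 9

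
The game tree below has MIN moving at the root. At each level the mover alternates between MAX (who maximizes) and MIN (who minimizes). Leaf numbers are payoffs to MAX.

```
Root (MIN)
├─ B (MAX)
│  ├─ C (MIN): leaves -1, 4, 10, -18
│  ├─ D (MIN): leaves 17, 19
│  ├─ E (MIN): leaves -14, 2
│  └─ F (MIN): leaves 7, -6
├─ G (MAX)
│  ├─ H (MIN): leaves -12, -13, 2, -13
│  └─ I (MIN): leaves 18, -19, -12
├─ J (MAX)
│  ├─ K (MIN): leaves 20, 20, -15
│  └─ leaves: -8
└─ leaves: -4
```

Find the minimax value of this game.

C (MIN): min(-1, 4, 10, -18) = -18
D (MIN): min(17, 19) = 17
E (MIN): min(-14, 2) = -14
F (MIN): min(7, -6) = -6
B (MAX): max(-18, 17, -14, -6) = 17
H (MIN): min(-12, -13, 2, -13) = -13
I (MIN): min(18, -19, -12) = -19
G (MAX): max(-13, -19) = -13
K (MIN): min(20, 20, -15) = -15
J (MAX): max(-15, -8) = -8
Root (MIN): min(17, -13, -8, -4) = -13

-13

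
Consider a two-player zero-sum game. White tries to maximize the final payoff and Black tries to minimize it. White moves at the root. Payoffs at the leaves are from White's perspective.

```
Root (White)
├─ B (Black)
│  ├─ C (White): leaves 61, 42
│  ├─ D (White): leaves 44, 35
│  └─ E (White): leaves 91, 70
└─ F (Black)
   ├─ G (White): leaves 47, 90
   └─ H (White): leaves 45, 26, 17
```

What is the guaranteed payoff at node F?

45

G: max(47, 90) = 90
H: max(45, 26, 17) = 45
F: min(90, 45) = 45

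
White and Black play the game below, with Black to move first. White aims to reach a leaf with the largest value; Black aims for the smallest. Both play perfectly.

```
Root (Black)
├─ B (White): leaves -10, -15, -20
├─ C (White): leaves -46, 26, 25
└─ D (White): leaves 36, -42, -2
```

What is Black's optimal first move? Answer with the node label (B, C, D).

B (White): max(-10, -15, -20) = -10
C (White): max(-46, 26, 25) = 26
D (White): max(36, -42, -2) = 36
Root (Black): min(-10, 26, 36) = -10
Black picks the child with the lowest value: B (value -10).

B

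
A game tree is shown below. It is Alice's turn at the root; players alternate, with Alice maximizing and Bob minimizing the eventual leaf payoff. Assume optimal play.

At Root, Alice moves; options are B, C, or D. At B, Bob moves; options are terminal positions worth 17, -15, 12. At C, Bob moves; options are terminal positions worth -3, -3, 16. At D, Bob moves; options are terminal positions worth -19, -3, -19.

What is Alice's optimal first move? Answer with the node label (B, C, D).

B (Bob): min(17, -15, 12) = -15
C (Bob): min(-3, -3, 16) = -3
D (Bob): min(-19, -3, -19) = -19
Root (Alice): max(-15, -3, -19) = -3
Alice picks the child with the highest value: C (value -3).

C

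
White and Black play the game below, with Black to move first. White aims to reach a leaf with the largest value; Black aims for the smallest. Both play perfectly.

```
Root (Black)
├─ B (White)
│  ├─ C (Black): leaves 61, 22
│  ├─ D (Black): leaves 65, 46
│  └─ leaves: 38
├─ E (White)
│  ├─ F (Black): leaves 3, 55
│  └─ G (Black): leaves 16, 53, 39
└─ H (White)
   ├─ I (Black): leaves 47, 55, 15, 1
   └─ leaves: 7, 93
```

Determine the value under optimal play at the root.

16

C (Black): min(61, 22) = 22
D (Black): min(65, 46) = 46
B (White): max(22, 46, 38) = 46
F (Black): min(3, 55) = 3
G (Black): min(16, 53, 39) = 16
E (White): max(3, 16) = 16
I (Black): min(47, 55, 15, 1) = 1
H (White): max(1, 7, 93) = 93
Root (Black): min(46, 16, 93) = 16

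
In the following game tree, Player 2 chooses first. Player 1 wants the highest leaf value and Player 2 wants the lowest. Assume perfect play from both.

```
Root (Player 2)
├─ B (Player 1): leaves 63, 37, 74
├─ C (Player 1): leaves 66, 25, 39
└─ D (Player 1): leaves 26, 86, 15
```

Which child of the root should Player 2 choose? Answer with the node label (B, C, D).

C

B (Player 1): max(63, 37, 74) = 74
C (Player 1): max(66, 25, 39) = 66
D (Player 1): max(26, 86, 15) = 86
Root (Player 2): min(74, 66, 86) = 66
Player 2 picks the child with the lowest value: C (value 66).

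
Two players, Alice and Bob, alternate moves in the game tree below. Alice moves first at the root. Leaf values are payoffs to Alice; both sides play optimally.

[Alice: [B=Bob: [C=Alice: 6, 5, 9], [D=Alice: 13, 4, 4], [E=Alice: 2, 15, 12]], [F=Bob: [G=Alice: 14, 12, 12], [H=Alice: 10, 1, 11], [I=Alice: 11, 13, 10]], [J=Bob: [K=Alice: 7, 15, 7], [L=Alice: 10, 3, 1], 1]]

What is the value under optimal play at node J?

K: max(7, 15, 7) = 15
L: max(10, 3, 1) = 10
J: min(15, 10, 1) = 1

1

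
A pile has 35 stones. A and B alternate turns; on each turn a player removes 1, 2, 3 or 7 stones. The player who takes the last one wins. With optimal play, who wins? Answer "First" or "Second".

First

Mark each pile size as W (mover wins) or L (mover loses):
i:   0  1  2  3  4  5  6  7  8  9 10 11 12 13 14 15 16 17 18 19 20 21 22 23 24 25 26 27 28 29 30 31 32 33 34 35
     L  W  W  W  L  W  W  W  L  W  W  W  L  W  W  W  L  W  W  W  L  W  W  W  L  W  W  W  L  W  W  W  L  W  W  W
Position 35 is W, so the first player wins.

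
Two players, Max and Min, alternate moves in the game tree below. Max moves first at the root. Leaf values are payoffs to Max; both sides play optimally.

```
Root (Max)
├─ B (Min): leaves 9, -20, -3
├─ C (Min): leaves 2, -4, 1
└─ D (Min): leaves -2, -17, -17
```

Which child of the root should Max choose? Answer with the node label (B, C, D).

B (Min): min(9, -20, -3) = -20
C (Min): min(2, -4, 1) = -4
D (Min): min(-2, -17, -17) = -17
Root (Max): max(-20, -4, -17) = -4
Max picks the child with the highest value: C (value -4).

C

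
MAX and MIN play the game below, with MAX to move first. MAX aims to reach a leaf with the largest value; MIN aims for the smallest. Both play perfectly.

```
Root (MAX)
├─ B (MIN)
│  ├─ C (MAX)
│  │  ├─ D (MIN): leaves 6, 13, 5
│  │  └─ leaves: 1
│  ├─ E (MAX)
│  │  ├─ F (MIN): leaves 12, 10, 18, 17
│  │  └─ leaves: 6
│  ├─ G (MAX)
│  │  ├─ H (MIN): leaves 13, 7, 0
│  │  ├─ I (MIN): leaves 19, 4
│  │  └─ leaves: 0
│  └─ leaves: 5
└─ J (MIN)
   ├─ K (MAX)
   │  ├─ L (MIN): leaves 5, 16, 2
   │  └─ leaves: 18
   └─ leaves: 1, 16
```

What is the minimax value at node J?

L: min(5, 16, 2) = 2
K: max(2, 18) = 18
J: min(18, 1, 16) = 1

1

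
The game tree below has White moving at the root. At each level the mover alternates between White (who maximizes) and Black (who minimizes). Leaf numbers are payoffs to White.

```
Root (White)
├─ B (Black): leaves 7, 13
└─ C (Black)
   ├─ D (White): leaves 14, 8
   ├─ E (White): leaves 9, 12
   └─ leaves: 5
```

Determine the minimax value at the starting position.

7

B (Black): min(7, 13) = 7
D (White): max(14, 8) = 14
E (White): max(9, 12) = 12
C (Black): min(14, 12, 5) = 5
Root (White): max(7, 5) = 7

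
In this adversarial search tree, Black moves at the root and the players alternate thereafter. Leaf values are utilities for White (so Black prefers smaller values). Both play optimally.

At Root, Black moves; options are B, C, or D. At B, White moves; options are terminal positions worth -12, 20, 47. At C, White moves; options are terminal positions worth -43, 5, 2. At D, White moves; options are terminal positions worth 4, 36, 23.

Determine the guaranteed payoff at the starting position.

B (White): max(-12, 20, 47) = 47
C (White): max(-43, 5, 2) = 5
D (White): max(4, 36, 23) = 36
Root (Black): min(47, 5, 36) = 5

5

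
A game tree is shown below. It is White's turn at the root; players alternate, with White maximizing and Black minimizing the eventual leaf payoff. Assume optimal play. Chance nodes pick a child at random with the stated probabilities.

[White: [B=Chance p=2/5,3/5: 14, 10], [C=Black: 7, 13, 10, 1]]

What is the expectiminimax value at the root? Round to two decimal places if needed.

B (Chance): 2/5·14 + 3/5·10 = 11.6
C (Black): min(7, 13, 10, 1) = 1
Root (White): max(11.6, 1) = 11.6

11.6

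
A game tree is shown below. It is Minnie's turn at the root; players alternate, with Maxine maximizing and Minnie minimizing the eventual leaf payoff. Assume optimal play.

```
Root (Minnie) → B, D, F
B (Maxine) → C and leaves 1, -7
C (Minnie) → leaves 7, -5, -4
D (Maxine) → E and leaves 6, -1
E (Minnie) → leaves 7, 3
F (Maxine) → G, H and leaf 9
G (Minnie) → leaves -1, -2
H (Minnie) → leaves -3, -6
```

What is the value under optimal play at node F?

G: min(-1, -2) = -2
H: min(-3, -6) = -6
F: max(-2, -6, 9) = 9

9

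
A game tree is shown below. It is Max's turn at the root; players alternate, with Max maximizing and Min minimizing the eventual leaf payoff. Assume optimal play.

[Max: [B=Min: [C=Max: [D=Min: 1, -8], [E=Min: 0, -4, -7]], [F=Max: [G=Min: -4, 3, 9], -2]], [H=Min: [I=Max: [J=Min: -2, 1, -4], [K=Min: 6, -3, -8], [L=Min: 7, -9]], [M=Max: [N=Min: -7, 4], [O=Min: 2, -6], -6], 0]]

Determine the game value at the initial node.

D (Min): min(1, -8) = -8
E (Min): min(0, -4, -7) = -7
C (Max): max(-8, -7) = -7
G (Min): min(-4, 3, 9) = -4
F (Max): max(-4, -2) = -2
B (Min): min(-7, -2) = -7
J (Min): min(-2, 1, -4) = -4
K (Min): min(6, -3, -8) = -8
L (Min): min(7, -9) = -9
I (Max): max(-4, -8, -9) = -4
N (Min): min(-7, 4) = -7
O (Min): min(2, -6) = -6
M (Max): max(-7, -6, -6) = -6
H (Min): min(-4, -6, 0) = -6
Root (Max): max(-7, -6) = -6

-6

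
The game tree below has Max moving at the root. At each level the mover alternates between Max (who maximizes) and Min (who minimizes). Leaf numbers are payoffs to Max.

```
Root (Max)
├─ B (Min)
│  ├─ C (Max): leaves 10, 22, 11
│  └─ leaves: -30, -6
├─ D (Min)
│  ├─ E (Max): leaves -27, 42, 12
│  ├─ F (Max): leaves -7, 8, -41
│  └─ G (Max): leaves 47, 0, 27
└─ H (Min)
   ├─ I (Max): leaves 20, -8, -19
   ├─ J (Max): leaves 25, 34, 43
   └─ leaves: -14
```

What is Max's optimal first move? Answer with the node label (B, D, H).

D

C (Max): max(10, 22, 11) = 22
B (Min): min(22, -30, -6) = -30
E (Max): max(-27, 42, 12) = 42
F (Max): max(-7, 8, -41) = 8
G (Max): max(47, 0, 27) = 47
D (Min): min(42, 8, 47) = 8
I (Max): max(20, -8, -19) = 20
J (Max): max(25, 34, 43) = 43
H (Min): min(20, 43, -14) = -14
Root (Max): max(-30, 8, -14) = 8
Max picks the child with the highest value: D (value 8).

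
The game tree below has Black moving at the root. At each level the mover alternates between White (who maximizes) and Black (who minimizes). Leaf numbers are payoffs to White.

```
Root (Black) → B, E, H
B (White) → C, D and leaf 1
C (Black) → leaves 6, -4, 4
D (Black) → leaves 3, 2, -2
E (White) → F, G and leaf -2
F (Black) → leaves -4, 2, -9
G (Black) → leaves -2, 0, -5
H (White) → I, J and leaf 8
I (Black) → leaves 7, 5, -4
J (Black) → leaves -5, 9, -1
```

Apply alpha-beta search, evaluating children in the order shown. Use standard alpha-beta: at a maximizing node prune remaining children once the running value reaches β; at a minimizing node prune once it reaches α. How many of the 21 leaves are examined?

C [α=-∞,β=+∞]: v=-4
D [α=-4,β=+∞]: v=-2
B [α=-∞,β=+∞]: v=1
F [α=-∞,β=1]: v=-9
G [α=-9,β=1]: v=-5
E [α=-∞,β=1]: v=-2
I [α=-∞,β=-2]: v=-4
J [α=-4,β=-2]: v=-5 after child 1 ≤ α → α-cutoff, skip 2
H [α=-∞,β=-2]: v=8
Root [α=-∞,β=+∞]: v=-2
Leaves evaluated: 19 of 21.

19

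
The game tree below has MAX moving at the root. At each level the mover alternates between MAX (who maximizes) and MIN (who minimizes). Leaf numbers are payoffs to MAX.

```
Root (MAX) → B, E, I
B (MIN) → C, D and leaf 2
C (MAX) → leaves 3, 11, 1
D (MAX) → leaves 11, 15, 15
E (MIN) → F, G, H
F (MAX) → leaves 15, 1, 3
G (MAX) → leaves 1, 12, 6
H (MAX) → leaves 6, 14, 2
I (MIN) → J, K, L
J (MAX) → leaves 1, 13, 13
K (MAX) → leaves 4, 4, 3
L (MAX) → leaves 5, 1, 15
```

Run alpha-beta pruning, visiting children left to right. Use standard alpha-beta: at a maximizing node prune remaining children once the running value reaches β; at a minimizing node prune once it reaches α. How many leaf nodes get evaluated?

C [α=-∞,β=+∞]: v=11
D [α=-∞,β=11]: v=11 after child 1 ≥ β → β-cutoff, skip 2
B [α=-∞,β=+∞]: v=2
F [α=2,β=+∞]: v=15
G [α=2,β=15]: v=12
H [α=2,β=12]: v=14 after child 2 ≥ β → β-cutoff, skip 1
E [α=2,β=+∞]: v=12
J [α=12,β=+∞]: v=13
K [α=12,β=13]: v=4
I [α=12,β=+∞]: v=4 after child 2 ≤ α → α-cutoff, skip 1
Root [α=-∞,β=+∞]: v=12
Leaves evaluated: 19 of 25.

19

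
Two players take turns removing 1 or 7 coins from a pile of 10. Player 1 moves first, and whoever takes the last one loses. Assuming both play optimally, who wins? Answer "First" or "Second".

Compute winning (W) and losing (L) positions by backward induction:
i:   0  1  2  3  4  5  6  7  8  9 10
     W  L  W  L  W  L  W  L  W  L  W
Position 10 is W, so the first player wins.

First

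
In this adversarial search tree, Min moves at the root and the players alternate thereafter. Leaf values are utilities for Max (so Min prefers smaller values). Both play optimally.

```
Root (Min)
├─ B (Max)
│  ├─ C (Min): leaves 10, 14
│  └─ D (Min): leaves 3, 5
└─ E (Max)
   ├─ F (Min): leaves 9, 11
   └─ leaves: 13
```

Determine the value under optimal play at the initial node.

C (Min): min(10, 14) = 10
D (Min): min(3, 5) = 3
B (Max): max(10, 3) = 10
F (Min): min(9, 11) = 9
E (Max): max(9, 13) = 13
Root (Min): min(10, 13) = 10

10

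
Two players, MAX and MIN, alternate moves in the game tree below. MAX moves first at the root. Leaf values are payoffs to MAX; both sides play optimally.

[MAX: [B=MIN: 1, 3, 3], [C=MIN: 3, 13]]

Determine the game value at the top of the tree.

3

B (MIN): min(1, 3, 3) = 1
C (MIN): min(3, 13) = 3
Root (MAX): max(1, 3) = 3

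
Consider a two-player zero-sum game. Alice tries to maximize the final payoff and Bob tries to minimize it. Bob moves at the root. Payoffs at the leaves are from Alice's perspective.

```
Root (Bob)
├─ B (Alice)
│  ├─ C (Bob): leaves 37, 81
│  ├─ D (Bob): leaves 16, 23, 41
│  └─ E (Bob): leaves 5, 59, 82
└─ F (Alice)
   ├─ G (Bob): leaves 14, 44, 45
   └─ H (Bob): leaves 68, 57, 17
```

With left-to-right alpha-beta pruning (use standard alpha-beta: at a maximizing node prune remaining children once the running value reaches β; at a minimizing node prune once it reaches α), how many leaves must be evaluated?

C [α=-∞,β=+∞]: v=37
D [α=37,β=+∞]: v=16 after child 1 ≤ α → α-cutoff, skip 2
E [α=37,β=+∞]: v=5 after child 1 ≤ α → α-cutoff, skip 2
B [α=-∞,β=+∞]: v=37
G [α=-∞,β=37]: v=14
H [α=14,β=37]: v=17
F [α=-∞,β=37]: v=17
Root [α=-∞,β=+∞]: v=17
Leaves evaluated: 10 of 14.

10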